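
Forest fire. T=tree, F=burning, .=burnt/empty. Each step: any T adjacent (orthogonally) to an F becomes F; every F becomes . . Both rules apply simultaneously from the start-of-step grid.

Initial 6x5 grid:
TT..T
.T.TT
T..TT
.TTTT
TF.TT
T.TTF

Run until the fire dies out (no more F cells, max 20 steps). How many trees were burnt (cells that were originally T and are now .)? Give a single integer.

Answer: 15

Derivation:
Step 1: +4 fires, +2 burnt (F count now 4)
Step 2: +5 fires, +4 burnt (F count now 5)
Step 3: +2 fires, +5 burnt (F count now 2)
Step 4: +2 fires, +2 burnt (F count now 2)
Step 5: +2 fires, +2 burnt (F count now 2)
Step 6: +0 fires, +2 burnt (F count now 0)
Fire out after step 6
Initially T: 19, now '.': 26
Total burnt (originally-T cells now '.'): 15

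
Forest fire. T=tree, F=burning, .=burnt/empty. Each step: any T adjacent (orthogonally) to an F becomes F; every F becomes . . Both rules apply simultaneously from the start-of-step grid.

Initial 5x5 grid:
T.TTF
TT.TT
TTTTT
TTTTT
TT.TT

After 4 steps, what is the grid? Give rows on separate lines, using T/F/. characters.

Step 1: 2 trees catch fire, 1 burn out
  T.TF.
  TT.TF
  TTTTT
  TTTTT
  TT.TT
Step 2: 3 trees catch fire, 2 burn out
  T.F..
  TT.F.
  TTTTF
  TTTTT
  TT.TT
Step 3: 2 trees catch fire, 3 burn out
  T....
  TT...
  TTTF.
  TTTTF
  TT.TT
Step 4: 3 trees catch fire, 2 burn out
  T....
  TT...
  TTF..
  TTTF.
  TT.TF

T....
TT...
TTF..
TTTF.
TT.TF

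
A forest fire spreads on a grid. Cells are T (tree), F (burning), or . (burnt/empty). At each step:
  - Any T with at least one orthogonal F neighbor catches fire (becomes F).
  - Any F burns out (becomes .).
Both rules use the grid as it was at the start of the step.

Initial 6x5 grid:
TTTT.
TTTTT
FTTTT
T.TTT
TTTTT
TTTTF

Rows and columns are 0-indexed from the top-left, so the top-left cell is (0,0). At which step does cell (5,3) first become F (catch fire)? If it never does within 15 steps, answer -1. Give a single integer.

Step 1: cell (5,3)='F' (+5 fires, +2 burnt)
  -> target ignites at step 1
Step 2: cell (5,3)='.' (+7 fires, +5 burnt)
Step 3: cell (5,3)='.' (+10 fires, +7 burnt)
Step 4: cell (5,3)='.' (+3 fires, +10 burnt)
Step 5: cell (5,3)='.' (+1 fires, +3 burnt)
Step 6: cell (5,3)='.' (+0 fires, +1 burnt)
  fire out at step 6

1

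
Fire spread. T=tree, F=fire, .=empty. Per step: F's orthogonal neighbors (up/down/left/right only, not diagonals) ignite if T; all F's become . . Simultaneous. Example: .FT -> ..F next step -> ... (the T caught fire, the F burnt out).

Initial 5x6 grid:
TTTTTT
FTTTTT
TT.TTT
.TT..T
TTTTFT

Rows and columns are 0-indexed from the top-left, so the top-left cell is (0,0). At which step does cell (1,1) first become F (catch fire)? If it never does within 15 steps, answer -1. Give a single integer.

Step 1: cell (1,1)='F' (+5 fires, +2 burnt)
  -> target ignites at step 1
Step 2: cell (1,1)='.' (+5 fires, +5 burnt)
Step 3: cell (1,1)='.' (+6 fires, +5 burnt)
Step 4: cell (1,1)='.' (+6 fires, +6 burnt)
Step 5: cell (1,1)='.' (+2 fires, +6 burnt)
Step 6: cell (1,1)='.' (+0 fires, +2 burnt)
  fire out at step 6

1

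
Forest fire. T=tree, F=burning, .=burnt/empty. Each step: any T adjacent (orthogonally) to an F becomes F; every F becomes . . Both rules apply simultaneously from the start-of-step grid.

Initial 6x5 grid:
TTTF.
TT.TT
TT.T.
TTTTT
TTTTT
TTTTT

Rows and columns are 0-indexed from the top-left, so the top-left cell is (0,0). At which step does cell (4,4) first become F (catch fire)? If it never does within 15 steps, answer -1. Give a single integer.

Step 1: cell (4,4)='T' (+2 fires, +1 burnt)
Step 2: cell (4,4)='T' (+3 fires, +2 burnt)
Step 3: cell (4,4)='T' (+3 fires, +3 burnt)
Step 4: cell (4,4)='T' (+5 fires, +3 burnt)
Step 5: cell (4,4)='F' (+5 fires, +5 burnt)
  -> target ignites at step 5
Step 6: cell (4,4)='.' (+4 fires, +5 burnt)
Step 7: cell (4,4)='.' (+2 fires, +4 burnt)
Step 8: cell (4,4)='.' (+1 fires, +2 burnt)
Step 9: cell (4,4)='.' (+0 fires, +1 burnt)
  fire out at step 9

5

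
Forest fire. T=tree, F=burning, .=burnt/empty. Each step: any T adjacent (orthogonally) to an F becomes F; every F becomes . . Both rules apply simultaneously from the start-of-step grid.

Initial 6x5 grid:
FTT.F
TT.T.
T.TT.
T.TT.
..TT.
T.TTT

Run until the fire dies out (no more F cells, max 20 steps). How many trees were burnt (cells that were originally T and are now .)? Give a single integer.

Step 1: +2 fires, +2 burnt (F count now 2)
Step 2: +3 fires, +2 burnt (F count now 3)
Step 3: +1 fires, +3 burnt (F count now 1)
Step 4: +0 fires, +1 burnt (F count now 0)
Fire out after step 4
Initially T: 17, now '.': 19
Total burnt (originally-T cells now '.'): 6

Answer: 6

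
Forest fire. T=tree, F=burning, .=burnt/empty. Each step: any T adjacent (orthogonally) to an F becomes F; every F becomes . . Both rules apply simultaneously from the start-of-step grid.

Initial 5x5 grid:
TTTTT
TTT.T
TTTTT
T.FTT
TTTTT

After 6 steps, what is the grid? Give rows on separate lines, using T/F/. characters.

Step 1: 3 trees catch fire, 1 burn out
  TTTTT
  TTT.T
  TTFTT
  T..FT
  TTFTT
Step 2: 6 trees catch fire, 3 burn out
  TTTTT
  TTF.T
  TF.FT
  T...F
  TF.FT
Step 3: 6 trees catch fire, 6 burn out
  TTFTT
  TF..T
  F...F
  T....
  F...F
Step 4: 5 trees catch fire, 6 burn out
  TF.FT
  F...F
  .....
  F....
  .....
Step 5: 2 trees catch fire, 5 burn out
  F...F
  .....
  .....
  .....
  .....
Step 6: 0 trees catch fire, 2 burn out
  .....
  .....
  .....
  .....
  .....

.....
.....
.....
.....
.....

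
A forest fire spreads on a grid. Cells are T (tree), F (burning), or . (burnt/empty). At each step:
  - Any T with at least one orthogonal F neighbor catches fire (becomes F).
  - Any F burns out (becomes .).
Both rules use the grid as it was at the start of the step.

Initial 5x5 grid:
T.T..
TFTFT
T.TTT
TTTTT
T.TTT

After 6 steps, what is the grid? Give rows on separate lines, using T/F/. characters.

Step 1: 4 trees catch fire, 2 burn out
  T.T..
  F.F.F
  T.TFT
  TTTTT
  T.TTT
Step 2: 6 trees catch fire, 4 burn out
  F.F..
  .....
  F.F.F
  TTTFT
  T.TTT
Step 3: 4 trees catch fire, 6 burn out
  .....
  .....
  .....
  FTF.F
  T.TFT
Step 4: 4 trees catch fire, 4 burn out
  .....
  .....
  .....
  .F...
  F.F.F
Step 5: 0 trees catch fire, 4 burn out
  .....
  .....
  .....
  .....
  .....
Step 6: 0 trees catch fire, 0 burn out
  .....
  .....
  .....
  .....
  .....

.....
.....
.....
.....
.....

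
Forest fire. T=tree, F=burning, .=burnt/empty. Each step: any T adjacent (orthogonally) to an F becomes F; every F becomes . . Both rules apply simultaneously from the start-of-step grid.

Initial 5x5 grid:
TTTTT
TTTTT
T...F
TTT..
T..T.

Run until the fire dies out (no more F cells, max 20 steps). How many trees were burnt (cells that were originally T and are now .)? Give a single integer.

Step 1: +1 fires, +1 burnt (F count now 1)
Step 2: +2 fires, +1 burnt (F count now 2)
Step 3: +2 fires, +2 burnt (F count now 2)
Step 4: +2 fires, +2 burnt (F count now 2)
Step 5: +2 fires, +2 burnt (F count now 2)
Step 6: +2 fires, +2 burnt (F count now 2)
Step 7: +1 fires, +2 burnt (F count now 1)
Step 8: +2 fires, +1 burnt (F count now 2)
Step 9: +1 fires, +2 burnt (F count now 1)
Step 10: +0 fires, +1 burnt (F count now 0)
Fire out after step 10
Initially T: 16, now '.': 24
Total burnt (originally-T cells now '.'): 15

Answer: 15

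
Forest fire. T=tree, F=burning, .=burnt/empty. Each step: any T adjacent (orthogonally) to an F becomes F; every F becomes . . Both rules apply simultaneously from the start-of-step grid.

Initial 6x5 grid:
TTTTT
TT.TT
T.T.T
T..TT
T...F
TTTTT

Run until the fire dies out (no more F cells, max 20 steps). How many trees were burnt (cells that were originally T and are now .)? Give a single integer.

Step 1: +2 fires, +1 burnt (F count now 2)
Step 2: +3 fires, +2 burnt (F count now 3)
Step 3: +2 fires, +3 burnt (F count now 2)
Step 4: +3 fires, +2 burnt (F count now 3)
Step 5: +2 fires, +3 burnt (F count now 2)
Step 6: +2 fires, +2 burnt (F count now 2)
Step 7: +2 fires, +2 burnt (F count now 2)
Step 8: +3 fires, +2 burnt (F count now 3)
Step 9: +1 fires, +3 burnt (F count now 1)
Step 10: +0 fires, +1 burnt (F count now 0)
Fire out after step 10
Initially T: 21, now '.': 29
Total burnt (originally-T cells now '.'): 20

Answer: 20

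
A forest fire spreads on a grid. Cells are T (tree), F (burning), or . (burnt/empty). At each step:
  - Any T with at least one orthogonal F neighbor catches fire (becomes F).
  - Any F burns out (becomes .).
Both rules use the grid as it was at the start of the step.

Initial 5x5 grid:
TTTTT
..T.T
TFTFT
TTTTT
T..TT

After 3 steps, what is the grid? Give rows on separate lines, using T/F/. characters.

Step 1: 5 trees catch fire, 2 burn out
  TTTTT
  ..T.T
  F.F.F
  TFTFT
  T..TT
Step 2: 6 trees catch fire, 5 burn out
  TTTTT
  ..F.F
  .....
  F.F.F
  T..FT
Step 3: 4 trees catch fire, 6 burn out
  TTFTF
  .....
  .....
  .....
  F...F

TTFTF
.....
.....
.....
F...F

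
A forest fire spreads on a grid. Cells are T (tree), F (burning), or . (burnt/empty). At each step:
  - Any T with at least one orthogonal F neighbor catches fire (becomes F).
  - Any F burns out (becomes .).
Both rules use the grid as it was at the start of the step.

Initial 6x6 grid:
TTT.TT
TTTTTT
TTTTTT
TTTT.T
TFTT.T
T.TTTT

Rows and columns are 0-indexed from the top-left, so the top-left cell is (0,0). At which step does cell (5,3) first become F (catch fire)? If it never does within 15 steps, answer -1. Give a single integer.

Step 1: cell (5,3)='T' (+3 fires, +1 burnt)
Step 2: cell (5,3)='T' (+6 fires, +3 burnt)
Step 3: cell (5,3)='F' (+5 fires, +6 burnt)
  -> target ignites at step 3
Step 4: cell (5,3)='.' (+5 fires, +5 burnt)
Step 5: cell (5,3)='.' (+5 fires, +5 burnt)
Step 6: cell (5,3)='.' (+3 fires, +5 burnt)
Step 7: cell (5,3)='.' (+3 fires, +3 burnt)
Step 8: cell (5,3)='.' (+1 fires, +3 burnt)
Step 9: cell (5,3)='.' (+0 fires, +1 burnt)
  fire out at step 9

3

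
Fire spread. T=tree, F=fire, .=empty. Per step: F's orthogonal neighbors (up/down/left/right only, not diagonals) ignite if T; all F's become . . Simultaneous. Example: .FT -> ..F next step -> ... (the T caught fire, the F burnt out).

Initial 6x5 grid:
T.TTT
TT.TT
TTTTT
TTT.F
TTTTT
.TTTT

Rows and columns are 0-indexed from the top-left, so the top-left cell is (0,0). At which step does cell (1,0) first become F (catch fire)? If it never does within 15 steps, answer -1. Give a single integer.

Step 1: cell (1,0)='T' (+2 fires, +1 burnt)
Step 2: cell (1,0)='T' (+4 fires, +2 burnt)
Step 3: cell (1,0)='T' (+5 fires, +4 burnt)
Step 4: cell (1,0)='T' (+5 fires, +5 burnt)
Step 5: cell (1,0)='T' (+6 fires, +5 burnt)
Step 6: cell (1,0)='F' (+2 fires, +6 burnt)
  -> target ignites at step 6
Step 7: cell (1,0)='.' (+1 fires, +2 burnt)
Step 8: cell (1,0)='.' (+0 fires, +1 burnt)
  fire out at step 8

6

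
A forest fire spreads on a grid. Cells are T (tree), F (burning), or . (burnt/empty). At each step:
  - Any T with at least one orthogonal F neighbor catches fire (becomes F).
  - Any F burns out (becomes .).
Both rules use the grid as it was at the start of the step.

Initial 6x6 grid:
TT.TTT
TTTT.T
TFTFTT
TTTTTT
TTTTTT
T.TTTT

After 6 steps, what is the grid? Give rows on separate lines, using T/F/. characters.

Step 1: 7 trees catch fire, 2 burn out
  TT.TTT
  TFTF.T
  F.F.FT
  TFTFTT
  TTTTTT
  T.TTTT
Step 2: 10 trees catch fire, 7 burn out
  TF.FTT
  F.F..T
  .....F
  F.F.FT
  TFTFTT
  T.TTTT
Step 3: 8 trees catch fire, 10 burn out
  F...FT
  .....F
  ......
  .....F
  F.F.FT
  T.TFTT
Step 4: 5 trees catch fire, 8 burn out
  .....F
  ......
  ......
  ......
  .....F
  F.F.FT
Step 5: 1 trees catch fire, 5 burn out
  ......
  ......
  ......
  ......
  ......
  .....F
Step 6: 0 trees catch fire, 1 burn out
  ......
  ......
  ......
  ......
  ......
  ......

......
......
......
......
......
......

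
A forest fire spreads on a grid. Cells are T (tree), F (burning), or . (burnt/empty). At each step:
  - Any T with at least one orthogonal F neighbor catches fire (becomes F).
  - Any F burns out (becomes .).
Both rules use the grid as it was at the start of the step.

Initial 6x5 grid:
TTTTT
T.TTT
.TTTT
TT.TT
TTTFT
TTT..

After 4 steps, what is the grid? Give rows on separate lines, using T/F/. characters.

Step 1: 3 trees catch fire, 1 burn out
  TTTTT
  T.TTT
  .TTTT
  TT.FT
  TTF.F
  TTT..
Step 2: 4 trees catch fire, 3 burn out
  TTTTT
  T.TTT
  .TTFT
  TT..F
  TF...
  TTF..
Step 3: 6 trees catch fire, 4 burn out
  TTTTT
  T.TFT
  .TF.F
  TF...
  F....
  TF...
Step 4: 6 trees catch fire, 6 burn out
  TTTFT
  T.F.F
  .F...
  F....
  .....
  F....

TTTFT
T.F.F
.F...
F....
.....
F....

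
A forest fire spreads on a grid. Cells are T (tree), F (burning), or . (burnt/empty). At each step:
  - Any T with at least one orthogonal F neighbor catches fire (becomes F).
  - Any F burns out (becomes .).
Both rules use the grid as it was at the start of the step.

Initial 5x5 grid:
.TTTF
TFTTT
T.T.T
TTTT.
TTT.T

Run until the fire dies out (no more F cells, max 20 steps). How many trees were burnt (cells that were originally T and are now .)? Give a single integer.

Step 1: +5 fires, +2 burnt (F count now 5)
Step 2: +5 fires, +5 burnt (F count now 5)
Step 3: +2 fires, +5 burnt (F count now 2)
Step 4: +4 fires, +2 burnt (F count now 4)
Step 5: +1 fires, +4 burnt (F count now 1)
Step 6: +0 fires, +1 burnt (F count now 0)
Fire out after step 6
Initially T: 18, now '.': 24
Total burnt (originally-T cells now '.'): 17

Answer: 17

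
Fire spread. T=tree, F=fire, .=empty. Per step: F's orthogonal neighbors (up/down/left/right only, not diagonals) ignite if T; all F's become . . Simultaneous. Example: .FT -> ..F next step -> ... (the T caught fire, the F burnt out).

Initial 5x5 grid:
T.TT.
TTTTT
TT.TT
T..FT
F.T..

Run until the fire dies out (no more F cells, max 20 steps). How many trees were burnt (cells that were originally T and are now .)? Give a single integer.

Step 1: +3 fires, +2 burnt (F count now 3)
Step 2: +3 fires, +3 burnt (F count now 3)
Step 3: +5 fires, +3 burnt (F count now 5)
Step 4: +3 fires, +5 burnt (F count now 3)
Step 5: +0 fires, +3 burnt (F count now 0)
Fire out after step 5
Initially T: 15, now '.': 24
Total burnt (originally-T cells now '.'): 14

Answer: 14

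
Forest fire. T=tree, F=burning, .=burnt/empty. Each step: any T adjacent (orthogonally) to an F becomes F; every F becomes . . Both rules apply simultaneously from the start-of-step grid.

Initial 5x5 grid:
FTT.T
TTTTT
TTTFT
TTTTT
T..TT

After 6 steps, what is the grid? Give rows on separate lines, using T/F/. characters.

Step 1: 6 trees catch fire, 2 burn out
  .FT.T
  FTTFT
  TTF.F
  TTTFT
  T..TT
Step 2: 9 trees catch fire, 6 burn out
  ..F.T
  .FF.F
  FF...
  TTF.F
  T..FT
Step 3: 4 trees catch fire, 9 burn out
  ....F
  .....
  .....
  FF...
  T...F
Step 4: 1 trees catch fire, 4 burn out
  .....
  .....
  .....
  .....
  F....
Step 5: 0 trees catch fire, 1 burn out
  .....
  .....
  .....
  .....
  .....
Step 6: 0 trees catch fire, 0 burn out
  .....
  .....
  .....
  .....
  .....

.....
.....
.....
.....
.....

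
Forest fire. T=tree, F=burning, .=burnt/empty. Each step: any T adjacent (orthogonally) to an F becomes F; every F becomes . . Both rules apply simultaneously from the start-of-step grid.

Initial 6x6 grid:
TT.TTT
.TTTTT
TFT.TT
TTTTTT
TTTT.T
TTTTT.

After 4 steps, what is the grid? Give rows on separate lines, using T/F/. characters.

Step 1: 4 trees catch fire, 1 burn out
  TT.TTT
  .FTTTT
  F.F.TT
  TFTTTT
  TTTT.T
  TTTTT.
Step 2: 5 trees catch fire, 4 burn out
  TF.TTT
  ..FTTT
  ....TT
  F.FTTT
  TFTT.T
  TTTTT.
Step 3: 6 trees catch fire, 5 burn out
  F..TTT
  ...FTT
  ....TT
  ...FTT
  F.FT.T
  TFTTT.
Step 4: 6 trees catch fire, 6 burn out
  ...FTT
  ....FT
  ....TT
  ....FT
  ...F.T
  F.FTT.

...FTT
....FT
....TT
....FT
...F.T
F.FTT.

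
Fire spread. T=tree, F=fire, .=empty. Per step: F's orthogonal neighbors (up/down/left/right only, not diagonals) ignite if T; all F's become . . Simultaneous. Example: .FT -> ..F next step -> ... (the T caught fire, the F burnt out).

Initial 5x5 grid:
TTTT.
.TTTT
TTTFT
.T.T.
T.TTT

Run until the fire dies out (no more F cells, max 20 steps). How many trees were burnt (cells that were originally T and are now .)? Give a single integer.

Answer: 17

Derivation:
Step 1: +4 fires, +1 burnt (F count now 4)
Step 2: +5 fires, +4 burnt (F count now 5)
Step 3: +6 fires, +5 burnt (F count now 6)
Step 4: +1 fires, +6 burnt (F count now 1)
Step 5: +1 fires, +1 burnt (F count now 1)
Step 6: +0 fires, +1 burnt (F count now 0)
Fire out after step 6
Initially T: 18, now '.': 24
Total burnt (originally-T cells now '.'): 17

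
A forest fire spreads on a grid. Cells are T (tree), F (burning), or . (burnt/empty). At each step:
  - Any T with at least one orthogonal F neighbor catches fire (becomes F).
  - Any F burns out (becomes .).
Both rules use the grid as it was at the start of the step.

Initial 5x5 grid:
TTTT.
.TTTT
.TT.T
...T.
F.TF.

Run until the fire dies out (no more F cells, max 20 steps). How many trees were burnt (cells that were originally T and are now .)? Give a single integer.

Answer: 2

Derivation:
Step 1: +2 fires, +2 burnt (F count now 2)
Step 2: +0 fires, +2 burnt (F count now 0)
Fire out after step 2
Initially T: 13, now '.': 14
Total burnt (originally-T cells now '.'): 2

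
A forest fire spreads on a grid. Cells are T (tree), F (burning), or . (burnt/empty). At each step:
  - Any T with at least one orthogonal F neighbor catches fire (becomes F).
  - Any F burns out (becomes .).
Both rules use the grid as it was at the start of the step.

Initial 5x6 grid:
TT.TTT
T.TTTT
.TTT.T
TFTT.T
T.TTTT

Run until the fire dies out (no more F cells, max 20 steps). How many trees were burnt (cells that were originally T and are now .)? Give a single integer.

Step 1: +3 fires, +1 burnt (F count now 3)
Step 2: +4 fires, +3 burnt (F count now 4)
Step 3: +3 fires, +4 burnt (F count now 3)
Step 4: +2 fires, +3 burnt (F count now 2)
Step 5: +3 fires, +2 burnt (F count now 3)
Step 6: +3 fires, +3 burnt (F count now 3)
Step 7: +2 fires, +3 burnt (F count now 2)
Step 8: +0 fires, +2 burnt (F count now 0)
Fire out after step 8
Initially T: 23, now '.': 27
Total burnt (originally-T cells now '.'): 20

Answer: 20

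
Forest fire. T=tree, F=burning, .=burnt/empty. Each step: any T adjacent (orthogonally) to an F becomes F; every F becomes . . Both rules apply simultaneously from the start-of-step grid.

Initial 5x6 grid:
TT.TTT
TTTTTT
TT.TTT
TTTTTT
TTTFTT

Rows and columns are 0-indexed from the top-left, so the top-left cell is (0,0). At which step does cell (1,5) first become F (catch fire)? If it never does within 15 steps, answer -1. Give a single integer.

Step 1: cell (1,5)='T' (+3 fires, +1 burnt)
Step 2: cell (1,5)='T' (+5 fires, +3 burnt)
Step 3: cell (1,5)='T' (+5 fires, +5 burnt)
Step 4: cell (1,5)='T' (+6 fires, +5 burnt)
Step 5: cell (1,5)='F' (+4 fires, +6 burnt)
  -> target ignites at step 5
Step 6: cell (1,5)='.' (+3 fires, +4 burnt)
Step 7: cell (1,5)='.' (+1 fires, +3 burnt)
Step 8: cell (1,5)='.' (+0 fires, +1 burnt)
  fire out at step 8

5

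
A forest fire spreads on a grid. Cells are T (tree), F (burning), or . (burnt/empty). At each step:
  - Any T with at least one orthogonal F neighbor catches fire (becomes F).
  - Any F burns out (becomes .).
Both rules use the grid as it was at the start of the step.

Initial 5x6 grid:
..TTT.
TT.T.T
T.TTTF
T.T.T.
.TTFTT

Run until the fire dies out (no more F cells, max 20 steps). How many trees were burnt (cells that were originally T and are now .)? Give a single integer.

Step 1: +4 fires, +2 burnt (F count now 4)
Step 2: +5 fires, +4 burnt (F count now 5)
Step 3: +2 fires, +5 burnt (F count now 2)
Step 4: +1 fires, +2 burnt (F count now 1)
Step 5: +2 fires, +1 burnt (F count now 2)
Step 6: +0 fires, +2 burnt (F count now 0)
Fire out after step 6
Initially T: 18, now '.': 26
Total burnt (originally-T cells now '.'): 14

Answer: 14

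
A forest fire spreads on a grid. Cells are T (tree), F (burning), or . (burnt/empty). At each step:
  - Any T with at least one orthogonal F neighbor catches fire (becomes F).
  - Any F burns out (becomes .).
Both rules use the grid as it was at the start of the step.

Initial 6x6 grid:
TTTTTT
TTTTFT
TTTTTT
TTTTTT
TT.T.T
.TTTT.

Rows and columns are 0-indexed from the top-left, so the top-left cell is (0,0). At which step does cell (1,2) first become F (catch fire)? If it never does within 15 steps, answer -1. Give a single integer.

Step 1: cell (1,2)='T' (+4 fires, +1 burnt)
Step 2: cell (1,2)='F' (+6 fires, +4 burnt)
  -> target ignites at step 2
Step 3: cell (1,2)='.' (+5 fires, +6 burnt)
Step 4: cell (1,2)='.' (+6 fires, +5 burnt)
Step 5: cell (1,2)='.' (+4 fires, +6 burnt)
Step 6: cell (1,2)='.' (+4 fires, +4 burnt)
Step 7: cell (1,2)='.' (+2 fires, +4 burnt)
Step 8: cell (1,2)='.' (+0 fires, +2 burnt)
  fire out at step 8

2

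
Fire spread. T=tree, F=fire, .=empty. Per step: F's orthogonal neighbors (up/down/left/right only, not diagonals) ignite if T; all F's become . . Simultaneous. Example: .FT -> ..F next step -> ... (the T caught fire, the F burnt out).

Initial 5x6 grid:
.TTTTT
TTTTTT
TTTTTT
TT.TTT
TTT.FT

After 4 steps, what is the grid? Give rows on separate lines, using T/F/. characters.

Step 1: 2 trees catch fire, 1 burn out
  .TTTTT
  TTTTTT
  TTTTTT
  TT.TFT
  TTT..F
Step 2: 3 trees catch fire, 2 burn out
  .TTTTT
  TTTTTT
  TTTTFT
  TT.F.F
  TTT...
Step 3: 3 trees catch fire, 3 burn out
  .TTTTT
  TTTTFT
  TTTF.F
  TT....
  TTT...
Step 4: 4 trees catch fire, 3 burn out
  .TTTFT
  TTTF.F
  TTF...
  TT....
  TTT...

.TTTFT
TTTF.F
TTF...
TT....
TTT...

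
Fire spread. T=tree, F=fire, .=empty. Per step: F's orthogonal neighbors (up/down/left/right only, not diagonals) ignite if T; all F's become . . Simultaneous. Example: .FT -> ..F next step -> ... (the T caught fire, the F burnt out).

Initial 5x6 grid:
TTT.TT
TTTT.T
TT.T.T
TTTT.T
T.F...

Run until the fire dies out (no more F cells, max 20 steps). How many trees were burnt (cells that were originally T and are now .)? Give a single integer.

Step 1: +1 fires, +1 burnt (F count now 1)
Step 2: +2 fires, +1 burnt (F count now 2)
Step 3: +3 fires, +2 burnt (F count now 3)
Step 4: +4 fires, +3 burnt (F count now 4)
Step 5: +3 fires, +4 burnt (F count now 3)
Step 6: +2 fires, +3 burnt (F count now 2)
Step 7: +0 fires, +2 burnt (F count now 0)
Fire out after step 7
Initially T: 20, now '.': 25
Total burnt (originally-T cells now '.'): 15

Answer: 15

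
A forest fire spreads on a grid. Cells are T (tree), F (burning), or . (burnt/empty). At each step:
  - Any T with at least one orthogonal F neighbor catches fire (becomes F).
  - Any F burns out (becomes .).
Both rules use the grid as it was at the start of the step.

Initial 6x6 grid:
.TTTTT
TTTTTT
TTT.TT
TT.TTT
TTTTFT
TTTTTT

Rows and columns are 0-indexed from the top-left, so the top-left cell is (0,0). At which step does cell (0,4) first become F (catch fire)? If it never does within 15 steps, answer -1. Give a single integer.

Step 1: cell (0,4)='T' (+4 fires, +1 burnt)
Step 2: cell (0,4)='T' (+6 fires, +4 burnt)
Step 3: cell (0,4)='T' (+4 fires, +6 burnt)
Step 4: cell (0,4)='F' (+6 fires, +4 burnt)
  -> target ignites at step 4
Step 5: cell (0,4)='.' (+6 fires, +6 burnt)
Step 6: cell (0,4)='.' (+4 fires, +6 burnt)
Step 7: cell (0,4)='.' (+2 fires, +4 burnt)
Step 8: cell (0,4)='.' (+0 fires, +2 burnt)
  fire out at step 8

4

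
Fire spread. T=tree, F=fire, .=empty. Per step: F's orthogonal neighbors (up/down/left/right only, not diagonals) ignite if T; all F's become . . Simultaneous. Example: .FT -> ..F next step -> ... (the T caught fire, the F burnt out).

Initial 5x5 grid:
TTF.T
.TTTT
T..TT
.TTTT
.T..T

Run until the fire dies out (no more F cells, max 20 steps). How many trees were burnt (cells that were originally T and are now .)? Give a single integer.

Answer: 15

Derivation:
Step 1: +2 fires, +1 burnt (F count now 2)
Step 2: +3 fires, +2 burnt (F count now 3)
Step 3: +2 fires, +3 burnt (F count now 2)
Step 4: +3 fires, +2 burnt (F count now 3)
Step 5: +2 fires, +3 burnt (F count now 2)
Step 6: +2 fires, +2 burnt (F count now 2)
Step 7: +1 fires, +2 burnt (F count now 1)
Step 8: +0 fires, +1 burnt (F count now 0)
Fire out after step 8
Initially T: 16, now '.': 24
Total burnt (originally-T cells now '.'): 15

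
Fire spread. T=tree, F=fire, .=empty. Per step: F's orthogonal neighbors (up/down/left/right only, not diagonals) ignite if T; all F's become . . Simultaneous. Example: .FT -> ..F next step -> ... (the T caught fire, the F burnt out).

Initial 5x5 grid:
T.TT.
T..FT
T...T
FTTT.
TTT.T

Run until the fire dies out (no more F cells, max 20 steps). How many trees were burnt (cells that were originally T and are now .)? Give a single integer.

Answer: 13

Derivation:
Step 1: +5 fires, +2 burnt (F count now 5)
Step 2: +5 fires, +5 burnt (F count now 5)
Step 3: +3 fires, +5 burnt (F count now 3)
Step 4: +0 fires, +3 burnt (F count now 0)
Fire out after step 4
Initially T: 14, now '.': 24
Total burnt (originally-T cells now '.'): 13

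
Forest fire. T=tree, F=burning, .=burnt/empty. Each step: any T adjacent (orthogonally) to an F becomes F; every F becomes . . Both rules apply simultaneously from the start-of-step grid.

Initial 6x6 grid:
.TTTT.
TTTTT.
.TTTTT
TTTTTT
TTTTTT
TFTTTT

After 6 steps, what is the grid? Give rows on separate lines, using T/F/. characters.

Step 1: 3 trees catch fire, 1 burn out
  .TTTT.
  TTTTT.
  .TTTTT
  TTTTTT
  TFTTTT
  F.FTTT
Step 2: 4 trees catch fire, 3 burn out
  .TTTT.
  TTTTT.
  .TTTTT
  TFTTTT
  F.FTTT
  ...FTT
Step 3: 5 trees catch fire, 4 burn out
  .TTTT.
  TTTTT.
  .FTTTT
  F.FTTT
  ...FTT
  ....FT
Step 4: 5 trees catch fire, 5 burn out
  .TTTT.
  TFTTT.
  ..FTTT
  ...FTT
  ....FT
  .....F
Step 5: 6 trees catch fire, 5 burn out
  .FTTT.
  F.FTT.
  ...FTT
  ....FT
  .....F
  ......
Step 6: 4 trees catch fire, 6 burn out
  ..FTT.
  ...FT.
  ....FT
  .....F
  ......
  ......

..FTT.
...FT.
....FT
.....F
......
......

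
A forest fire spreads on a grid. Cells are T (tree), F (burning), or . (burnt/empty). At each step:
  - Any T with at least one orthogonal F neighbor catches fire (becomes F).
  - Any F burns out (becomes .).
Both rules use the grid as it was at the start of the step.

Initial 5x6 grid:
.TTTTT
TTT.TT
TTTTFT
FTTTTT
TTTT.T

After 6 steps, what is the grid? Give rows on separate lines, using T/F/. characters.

Step 1: 7 trees catch fire, 2 burn out
  .TTTTT
  TTT.FT
  FTTF.F
  .FTTFT
  FTTT.T
Step 2: 9 trees catch fire, 7 burn out
  .TTTFT
  FTT..F
  .FF...
  ..FF.F
  .FTT.T
Step 3: 7 trees catch fire, 9 burn out
  .TTF.F
  .FF...
  ......
  ......
  ..FF.F
Step 4: 2 trees catch fire, 7 burn out
  .FF...
  ......
  ......
  ......
  ......
Step 5: 0 trees catch fire, 2 burn out
  ......
  ......
  ......
  ......
  ......
Step 6: 0 trees catch fire, 0 burn out
  ......
  ......
  ......
  ......
  ......

......
......
......
......
......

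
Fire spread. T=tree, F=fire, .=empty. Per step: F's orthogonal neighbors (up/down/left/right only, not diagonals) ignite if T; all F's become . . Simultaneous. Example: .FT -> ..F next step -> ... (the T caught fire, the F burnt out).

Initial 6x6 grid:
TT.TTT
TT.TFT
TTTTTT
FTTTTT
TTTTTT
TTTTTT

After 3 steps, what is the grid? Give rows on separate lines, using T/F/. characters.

Step 1: 7 trees catch fire, 2 burn out
  TT.TFT
  TT.F.F
  FTTTFT
  .FTTTT
  FTTTTT
  TTTTTT
Step 2: 10 trees catch fire, 7 burn out
  TT.F.F
  FT....
  .FTF.F
  ..FTFT
  .FTTTT
  FTTTTT
Step 3: 8 trees catch fire, 10 burn out
  FT....
  .F....
  ..F...
  ...F.F
  ..FTFT
  .FTTTT

FT....
.F....
..F...
...F.F
..FTFT
.FTTTT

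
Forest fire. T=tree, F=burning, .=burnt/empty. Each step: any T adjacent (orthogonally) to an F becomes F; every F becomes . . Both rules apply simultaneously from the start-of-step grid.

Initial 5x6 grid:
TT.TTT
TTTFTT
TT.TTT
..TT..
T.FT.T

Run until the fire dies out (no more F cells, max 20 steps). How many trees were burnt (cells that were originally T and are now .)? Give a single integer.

Step 1: +6 fires, +2 burnt (F count now 6)
Step 2: +5 fires, +6 burnt (F count now 5)
Step 3: +5 fires, +5 burnt (F count now 5)
Step 4: +2 fires, +5 burnt (F count now 2)
Step 5: +0 fires, +2 burnt (F count now 0)
Fire out after step 5
Initially T: 20, now '.': 28
Total burnt (originally-T cells now '.'): 18

Answer: 18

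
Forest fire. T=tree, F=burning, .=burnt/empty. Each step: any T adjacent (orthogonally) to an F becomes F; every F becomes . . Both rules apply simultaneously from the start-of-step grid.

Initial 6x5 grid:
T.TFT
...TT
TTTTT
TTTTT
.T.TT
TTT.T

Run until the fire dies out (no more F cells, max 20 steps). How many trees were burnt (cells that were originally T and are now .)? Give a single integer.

Step 1: +3 fires, +1 burnt (F count now 3)
Step 2: +2 fires, +3 burnt (F count now 2)
Step 3: +3 fires, +2 burnt (F count now 3)
Step 4: +4 fires, +3 burnt (F count now 4)
Step 5: +3 fires, +4 burnt (F count now 3)
Step 6: +3 fires, +3 burnt (F count now 3)
Step 7: +1 fires, +3 burnt (F count now 1)
Step 8: +2 fires, +1 burnt (F count now 2)
Step 9: +0 fires, +2 burnt (F count now 0)
Fire out after step 9
Initially T: 22, now '.': 29
Total burnt (originally-T cells now '.'): 21

Answer: 21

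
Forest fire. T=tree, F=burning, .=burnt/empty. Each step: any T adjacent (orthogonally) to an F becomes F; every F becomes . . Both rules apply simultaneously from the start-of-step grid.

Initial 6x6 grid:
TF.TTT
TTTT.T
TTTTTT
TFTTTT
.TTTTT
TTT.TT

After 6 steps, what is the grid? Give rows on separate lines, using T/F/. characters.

Step 1: 6 trees catch fire, 2 burn out
  F..TTT
  TFTT.T
  TFTTTT
  F.FTTT
  .FTTTT
  TTT.TT
Step 2: 7 trees catch fire, 6 burn out
  ...TTT
  F.FT.T
  F.FTTT
  ...FTT
  ..FTTT
  TFT.TT
Step 3: 6 trees catch fire, 7 burn out
  ...TTT
  ...F.T
  ...FTT
  ....FT
  ...FTT
  F.F.TT
Step 4: 4 trees catch fire, 6 burn out
  ...FTT
  .....T
  ....FT
  .....F
  ....FT
  ....TT
Step 5: 4 trees catch fire, 4 burn out
  ....FT
  .....T
  .....F
  ......
  .....F
  ....FT
Step 6: 3 trees catch fire, 4 burn out
  .....F
  .....F
  ......
  ......
  ......
  .....F

.....F
.....F
......
......
......
.....F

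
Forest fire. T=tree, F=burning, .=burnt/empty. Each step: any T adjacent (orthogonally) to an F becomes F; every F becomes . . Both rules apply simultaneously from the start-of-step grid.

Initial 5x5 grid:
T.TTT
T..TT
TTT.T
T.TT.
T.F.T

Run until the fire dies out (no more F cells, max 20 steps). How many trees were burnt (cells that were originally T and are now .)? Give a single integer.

Answer: 9

Derivation:
Step 1: +1 fires, +1 burnt (F count now 1)
Step 2: +2 fires, +1 burnt (F count now 2)
Step 3: +1 fires, +2 burnt (F count now 1)
Step 4: +1 fires, +1 burnt (F count now 1)
Step 5: +2 fires, +1 burnt (F count now 2)
Step 6: +2 fires, +2 burnt (F count now 2)
Step 7: +0 fires, +2 burnt (F count now 0)
Fire out after step 7
Initially T: 16, now '.': 18
Total burnt (originally-T cells now '.'): 9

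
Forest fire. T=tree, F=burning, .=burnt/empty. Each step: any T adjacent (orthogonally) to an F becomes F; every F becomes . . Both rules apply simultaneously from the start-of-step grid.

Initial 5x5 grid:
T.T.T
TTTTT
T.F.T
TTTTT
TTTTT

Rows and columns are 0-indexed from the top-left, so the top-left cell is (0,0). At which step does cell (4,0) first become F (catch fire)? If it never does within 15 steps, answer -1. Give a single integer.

Step 1: cell (4,0)='T' (+2 fires, +1 burnt)
Step 2: cell (4,0)='T' (+6 fires, +2 burnt)
Step 3: cell (4,0)='T' (+6 fires, +6 burnt)
Step 4: cell (4,0)='F' (+6 fires, +6 burnt)
  -> target ignites at step 4
Step 5: cell (4,0)='.' (+0 fires, +6 burnt)
  fire out at step 5

4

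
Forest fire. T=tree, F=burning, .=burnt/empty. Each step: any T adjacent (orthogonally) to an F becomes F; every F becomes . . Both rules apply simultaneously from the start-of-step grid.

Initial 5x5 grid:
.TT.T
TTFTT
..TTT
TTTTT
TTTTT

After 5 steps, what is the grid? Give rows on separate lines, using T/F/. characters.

Step 1: 4 trees catch fire, 1 burn out
  .TF.T
  TF.FT
  ..FTT
  TTTTT
  TTTTT
Step 2: 5 trees catch fire, 4 burn out
  .F..T
  F...F
  ...FT
  TTFTT
  TTTTT
Step 3: 5 trees catch fire, 5 burn out
  ....F
  .....
  ....F
  TF.FT
  TTFTT
Step 4: 4 trees catch fire, 5 burn out
  .....
  .....
  .....
  F...F
  TF.FT
Step 5: 2 trees catch fire, 4 burn out
  .....
  .....
  .....
  .....
  F...F

.....
.....
.....
.....
F...F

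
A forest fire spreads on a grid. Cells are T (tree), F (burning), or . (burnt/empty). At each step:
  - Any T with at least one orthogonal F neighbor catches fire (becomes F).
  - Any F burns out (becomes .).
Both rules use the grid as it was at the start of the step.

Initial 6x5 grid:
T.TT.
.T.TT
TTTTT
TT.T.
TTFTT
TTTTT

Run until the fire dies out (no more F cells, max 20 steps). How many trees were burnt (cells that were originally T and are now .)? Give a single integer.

Answer: 22

Derivation:
Step 1: +3 fires, +1 burnt (F count now 3)
Step 2: +6 fires, +3 burnt (F count now 6)
Step 3: +5 fires, +6 burnt (F count now 5)
Step 4: +5 fires, +5 burnt (F count now 5)
Step 5: +2 fires, +5 burnt (F count now 2)
Step 6: +1 fires, +2 burnt (F count now 1)
Step 7: +0 fires, +1 burnt (F count now 0)
Fire out after step 7
Initially T: 23, now '.': 29
Total burnt (originally-T cells now '.'): 22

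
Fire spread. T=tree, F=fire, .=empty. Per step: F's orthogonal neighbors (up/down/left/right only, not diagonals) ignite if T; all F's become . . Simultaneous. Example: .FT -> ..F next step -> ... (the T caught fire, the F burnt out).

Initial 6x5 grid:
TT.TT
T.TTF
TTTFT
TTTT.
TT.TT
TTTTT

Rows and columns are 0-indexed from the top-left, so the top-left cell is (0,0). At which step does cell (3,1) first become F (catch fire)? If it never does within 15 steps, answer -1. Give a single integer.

Step 1: cell (3,1)='T' (+5 fires, +2 burnt)
Step 2: cell (3,1)='T' (+5 fires, +5 burnt)
Step 3: cell (3,1)='F' (+4 fires, +5 burnt)
  -> target ignites at step 3
Step 4: cell (3,1)='.' (+5 fires, +4 burnt)
Step 5: cell (3,1)='.' (+3 fires, +5 burnt)
Step 6: cell (3,1)='.' (+2 fires, +3 burnt)
Step 7: cell (3,1)='.' (+0 fires, +2 burnt)
  fire out at step 7

3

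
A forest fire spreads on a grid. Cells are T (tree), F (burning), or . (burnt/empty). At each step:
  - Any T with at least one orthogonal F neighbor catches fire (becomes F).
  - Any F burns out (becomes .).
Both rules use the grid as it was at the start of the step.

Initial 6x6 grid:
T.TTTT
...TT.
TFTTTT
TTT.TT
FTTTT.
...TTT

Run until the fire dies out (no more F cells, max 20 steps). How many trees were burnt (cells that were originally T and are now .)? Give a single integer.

Step 1: +5 fires, +2 burnt (F count now 5)
Step 2: +3 fires, +5 burnt (F count now 3)
Step 3: +3 fires, +3 burnt (F count now 3)
Step 4: +6 fires, +3 burnt (F count now 6)
Step 5: +4 fires, +6 burnt (F count now 4)
Step 6: +2 fires, +4 burnt (F count now 2)
Step 7: +0 fires, +2 burnt (F count now 0)
Fire out after step 7
Initially T: 24, now '.': 35
Total burnt (originally-T cells now '.'): 23

Answer: 23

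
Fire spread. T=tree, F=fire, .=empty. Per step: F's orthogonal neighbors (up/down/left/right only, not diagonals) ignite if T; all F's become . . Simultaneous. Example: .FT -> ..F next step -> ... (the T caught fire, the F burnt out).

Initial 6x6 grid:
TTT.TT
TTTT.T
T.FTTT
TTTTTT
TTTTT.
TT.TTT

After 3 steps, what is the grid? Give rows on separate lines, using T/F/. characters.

Step 1: 3 trees catch fire, 1 burn out
  TTT.TT
  TTFT.T
  T..FTT
  TTFTTT
  TTTTT.
  TT.TTT
Step 2: 7 trees catch fire, 3 burn out
  TTF.TT
  TF.F.T
  T...FT
  TF.FTT
  TTFTT.
  TT.TTT
Step 3: 7 trees catch fire, 7 burn out
  TF..TT
  F....T
  T....F
  F...FT
  TF.FT.
  TT.TTT

TF..TT
F....T
T....F
F...FT
TF.FT.
TT.TTT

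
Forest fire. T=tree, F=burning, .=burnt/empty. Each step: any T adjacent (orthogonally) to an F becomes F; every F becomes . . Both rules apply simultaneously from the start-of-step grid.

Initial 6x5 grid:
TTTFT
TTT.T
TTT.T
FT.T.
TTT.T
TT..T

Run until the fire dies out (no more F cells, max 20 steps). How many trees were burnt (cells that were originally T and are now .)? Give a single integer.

Answer: 18

Derivation:
Step 1: +5 fires, +2 burnt (F count now 5)
Step 2: +7 fires, +5 burnt (F count now 7)
Step 3: +6 fires, +7 burnt (F count now 6)
Step 4: +0 fires, +6 burnt (F count now 0)
Fire out after step 4
Initially T: 21, now '.': 27
Total burnt (originally-T cells now '.'): 18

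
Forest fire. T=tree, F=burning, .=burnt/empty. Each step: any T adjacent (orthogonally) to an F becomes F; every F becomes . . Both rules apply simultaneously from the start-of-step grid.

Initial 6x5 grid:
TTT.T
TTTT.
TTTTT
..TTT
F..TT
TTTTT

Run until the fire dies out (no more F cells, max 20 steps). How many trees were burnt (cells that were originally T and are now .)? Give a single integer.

Answer: 22

Derivation:
Step 1: +1 fires, +1 burnt (F count now 1)
Step 2: +1 fires, +1 burnt (F count now 1)
Step 3: +1 fires, +1 burnt (F count now 1)
Step 4: +1 fires, +1 burnt (F count now 1)
Step 5: +2 fires, +1 burnt (F count now 2)
Step 6: +2 fires, +2 burnt (F count now 2)
Step 7: +3 fires, +2 burnt (F count now 3)
Step 8: +3 fires, +3 burnt (F count now 3)
Step 9: +2 fires, +3 burnt (F count now 2)
Step 10: +3 fires, +2 burnt (F count now 3)
Step 11: +2 fires, +3 burnt (F count now 2)
Step 12: +1 fires, +2 burnt (F count now 1)
Step 13: +0 fires, +1 burnt (F count now 0)
Fire out after step 13
Initially T: 23, now '.': 29
Total burnt (originally-T cells now '.'): 22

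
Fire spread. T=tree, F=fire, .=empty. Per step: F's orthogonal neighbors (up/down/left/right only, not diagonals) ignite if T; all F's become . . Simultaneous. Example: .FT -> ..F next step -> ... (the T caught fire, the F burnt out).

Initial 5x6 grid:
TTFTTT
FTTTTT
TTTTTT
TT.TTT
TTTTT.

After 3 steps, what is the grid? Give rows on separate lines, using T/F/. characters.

Step 1: 6 trees catch fire, 2 burn out
  FF.FTT
  .FFTTT
  FTTTTT
  TT.TTT
  TTTTT.
Step 2: 5 trees catch fire, 6 burn out
  ....FT
  ...FTT
  .FFTTT
  FT.TTT
  TTTTT.
Step 3: 5 trees catch fire, 5 burn out
  .....F
  ....FT
  ...FTT
  .F.TTT
  FTTTT.

.....F
....FT
...FTT
.F.TTT
FTTTT.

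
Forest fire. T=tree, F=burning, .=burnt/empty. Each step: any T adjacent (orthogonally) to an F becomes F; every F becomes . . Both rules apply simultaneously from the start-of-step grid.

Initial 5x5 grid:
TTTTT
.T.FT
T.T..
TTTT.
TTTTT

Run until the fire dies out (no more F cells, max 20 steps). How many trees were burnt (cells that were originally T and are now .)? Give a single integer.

Answer: 7

Derivation:
Step 1: +2 fires, +1 burnt (F count now 2)
Step 2: +2 fires, +2 burnt (F count now 2)
Step 3: +1 fires, +2 burnt (F count now 1)
Step 4: +2 fires, +1 burnt (F count now 2)
Step 5: +0 fires, +2 burnt (F count now 0)
Fire out after step 5
Initially T: 18, now '.': 14
Total burnt (originally-T cells now '.'): 7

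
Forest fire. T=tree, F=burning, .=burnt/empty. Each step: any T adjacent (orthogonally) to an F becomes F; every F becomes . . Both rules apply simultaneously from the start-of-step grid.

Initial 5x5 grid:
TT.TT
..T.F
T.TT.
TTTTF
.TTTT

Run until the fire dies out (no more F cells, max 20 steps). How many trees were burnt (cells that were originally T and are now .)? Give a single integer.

Step 1: +3 fires, +2 burnt (F count now 3)
Step 2: +4 fires, +3 burnt (F count now 4)
Step 3: +3 fires, +4 burnt (F count now 3)
Step 4: +3 fires, +3 burnt (F count now 3)
Step 5: +1 fires, +3 burnt (F count now 1)
Step 6: +0 fires, +1 burnt (F count now 0)
Fire out after step 6
Initially T: 16, now '.': 23
Total burnt (originally-T cells now '.'): 14

Answer: 14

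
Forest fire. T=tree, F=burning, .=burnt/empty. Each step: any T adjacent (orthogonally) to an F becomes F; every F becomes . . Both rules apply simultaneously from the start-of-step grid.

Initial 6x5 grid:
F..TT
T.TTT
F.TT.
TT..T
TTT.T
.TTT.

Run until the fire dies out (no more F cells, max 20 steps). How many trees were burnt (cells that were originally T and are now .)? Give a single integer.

Step 1: +2 fires, +2 burnt (F count now 2)
Step 2: +2 fires, +2 burnt (F count now 2)
Step 3: +1 fires, +2 burnt (F count now 1)
Step 4: +2 fires, +1 burnt (F count now 2)
Step 5: +1 fires, +2 burnt (F count now 1)
Step 6: +1 fires, +1 burnt (F count now 1)
Step 7: +0 fires, +1 burnt (F count now 0)
Fire out after step 7
Initially T: 18, now '.': 21
Total burnt (originally-T cells now '.'): 9

Answer: 9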